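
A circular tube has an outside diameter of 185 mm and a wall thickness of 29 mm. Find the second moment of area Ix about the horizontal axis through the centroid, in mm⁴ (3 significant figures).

Decompose the section into non-overlapping parts with the origin at the bottom-left of its bounding rectangle.
Outer circle: ⌀185, A = 26 880 mm², y = 92.5 mm, Ī = 57 498 539 mm⁴.
Bore (subtracted): ⌀127, A = 12 668 mm², y = 92.5 mm, Ī = 12 769 820 mm⁴.
By symmetry the centroid is at mid-height, ȳ = 92.5 mm.
All pieces are centred on the horizontal axis through the centroid, so I = ΣĪ (holes subtracted) = 44 728 719 mm⁴.

Ix ≈ 4.47 × 10⁷ mm⁴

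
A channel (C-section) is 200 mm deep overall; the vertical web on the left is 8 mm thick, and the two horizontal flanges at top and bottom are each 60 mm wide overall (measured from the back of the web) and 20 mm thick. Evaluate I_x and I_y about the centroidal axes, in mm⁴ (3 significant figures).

Treat the section as a set of non-overlapping primitives; coordinates are from the bounding-box lower-left.
Web: 8 × 200, A = 1 600 mm², y = 100 mm, Ī = 5 333 333 mm⁴.
Top flange (beyond web): 52 × 20, A = 1 040 mm², y = 190 mm, Ī = 34 667 mm⁴.
Bottom flange (beyond web): 52 × 20, A = 1 040 mm², y = 10 mm, Ī = 34 667 mm⁴.
By symmetry the centroid is at mid-height, ȳ = 100 mm.
Transfer each piece to the centroidal x-axis using Ī + A·d² with d = y − 100:
  web: d = 0 mm → contributes +5 333 333 mm⁴
  top flange (beyond web): d = 90 mm → contributes +8 458 667 mm⁴
  bottom flange (beyond web): d = -90 mm → contributes +8 458 667 mm⁴
Total I = 22 250 667 mm⁴.
For the y-axis: x̄ = 20.957 mm.
Repeating about the centroidal y-axis gives I_y = 1 291 140 mm⁴.

I_x ≈ 2.23 × 10⁷ mm⁴, I_y ≈ 1.29 × 10⁶ mm⁴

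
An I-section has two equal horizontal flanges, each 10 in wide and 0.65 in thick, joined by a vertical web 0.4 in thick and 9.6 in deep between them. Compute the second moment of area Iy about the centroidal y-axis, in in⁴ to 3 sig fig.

Iy ≈ 108 in⁴

Break the section into simple shapes (no overlaps), measuring from the bottom-left corner of the bounding box.
Bottom flange: 10 × 0.65, A = 6.5 in², x = 5 in, Ī = 54.167 in⁴.
Web: 0.4 × 9.6, A = 3.84 in², x = 5 in, Ī = 0.0512 in⁴.
Top flange: 10 × 0.65, A = 6.5 in², x = 5 in, Ī = 54.167 in⁴.
By symmetry the centroid is at mid-width, x̄ = 5 in.
All pieces are centred on the centroidal y-axis, so I = ΣĪ = 108.38 in⁴.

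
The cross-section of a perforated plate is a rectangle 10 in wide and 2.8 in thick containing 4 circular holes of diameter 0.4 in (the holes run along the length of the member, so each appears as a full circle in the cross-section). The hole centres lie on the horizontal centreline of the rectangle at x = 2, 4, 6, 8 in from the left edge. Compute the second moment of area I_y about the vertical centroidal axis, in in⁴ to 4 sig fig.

Break the section into simple shapes (no overlaps), measuring from the bottom-left corner of the bounding box.
Plate: 10 × 2.8, A = 28 in², x = 5 in, Ī = 233.333 in⁴.
Hole 1 (subtracted): ⌀0.4, A = 0.125664 in², x = 2 in, Ī = 0.00125664 in⁴.
Hole 2 (subtracted): ⌀0.4, A = 0.125664 in², x = 4 in, Ī = 0.00125664 in⁴.
Hole 3 (subtracted): ⌀0.4, A = 0.125664 in², x = 6 in, Ī = 0.00125664 in⁴.
Hole 4 (subtracted): ⌀0.4, A = 0.125664 in², x = 8 in, Ī = 0.00125664 in⁴.
By symmetry the centroid is at mid-width, x̄ = 5 in.
Transfer each piece to the vertical centroidal axis using Ī + A·d² with d = x − 5:
  plate: d = 0 in → contributes +233.333 in⁴
  hole 1: d = -3 in → contributes −1.13223 in⁴
  hole 2: d = -1 in → contributes −0.12692 in⁴
  hole 3: d = 1 in → contributes −0.12692 in⁴
  hole 4: d = 3 in → contributes −1.13223 in⁴
Total I = 230.815 in⁴.

I_y ≈ 230.8 in⁴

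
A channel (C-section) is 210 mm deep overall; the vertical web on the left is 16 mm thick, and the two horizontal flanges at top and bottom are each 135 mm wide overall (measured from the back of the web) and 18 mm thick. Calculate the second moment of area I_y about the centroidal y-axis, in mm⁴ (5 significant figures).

Split into non-overlapping primitives; take the origin at the lower-left of the bounding box.
Web: 16 × 210, A = 3 360 mm², x = 8 mm, Ī = 71 680 mm⁴.
Top flange (beyond web): 119 × 18, A = 2 142 mm², x = 75.5 mm, Ī = 2 527 739 mm⁴.
Bottom flange (beyond web): 119 × 18, A = 2 142 mm², x = 75.5 mm, Ī = 2 527 739 mm⁴.
Centroid: x̄ = ΣA·x / ΣA = 45.82967 mm.
Transfer each piece to the centroidal y-axis using Ī + A·d² with d = x − 45.82967:
  web: d = -37.82967 mm → contributes +4 880 122 mm⁴
  top flange (beyond web): d = 29.67033 mm → contributes +4 413 402 mm⁴
  bottom flange (beyond web): d = 29.67033 mm → contributes +4 413 402 mm⁴
Total I = 13 706 926 mm⁴.

I_y ≈ 1.3707 × 10⁷ mm⁴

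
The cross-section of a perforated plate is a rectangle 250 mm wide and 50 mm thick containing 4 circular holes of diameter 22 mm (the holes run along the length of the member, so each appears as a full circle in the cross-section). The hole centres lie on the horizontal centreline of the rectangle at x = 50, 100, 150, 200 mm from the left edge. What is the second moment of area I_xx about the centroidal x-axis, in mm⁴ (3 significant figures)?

I_xx ≈ 2.56 × 10⁶ mm⁴

Treat the section as a set of non-overlapping primitives; coordinates are from the bounding-box lower-left.
Plate: 250 × 50, A = 12 500 mm², y = 25 mm, Ī = 2 604 167 mm⁴.
Hole 1 (subtracted): ⌀22, A = 380.13 mm², y = 25 mm, Ī = 11 499 mm⁴.
Hole 2 (subtracted): ⌀22, A = 380.13 mm², y = 25 mm, Ī = 11 499 mm⁴.
Hole 3 (subtracted): ⌀22, A = 380.13 mm², y = 25 mm, Ī = 11 499 mm⁴.
Hole 4 (subtracted): ⌀22, A = 380.13 mm², y = 25 mm, Ī = 11 499 mm⁴.
By symmetry the centroid is at mid-height, ȳ = 25 mm.
All pieces are centred on the centroidal x-axis, so I = ΣĪ (holes subtracted) = 2 558 171 mm⁴.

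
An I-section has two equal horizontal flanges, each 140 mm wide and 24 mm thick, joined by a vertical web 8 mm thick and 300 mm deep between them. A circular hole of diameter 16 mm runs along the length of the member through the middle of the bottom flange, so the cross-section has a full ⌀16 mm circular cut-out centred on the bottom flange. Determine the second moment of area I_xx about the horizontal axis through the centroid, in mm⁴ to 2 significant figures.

I_xx ≈ 1.9 × 10⁸ mm⁴

Decompose the section into non-overlapping parts with the origin at the bottom-left of its bounding rectangle.
Bottom flange: 140 × 24, A = 3 360 mm², y = 12 mm, Ī = 161 280 mm⁴.
Web: 8 × 300, A = 2 400 mm², y = 174 mm, Ī = 18 000 000 mm⁴.
Top flange: 140 × 24, A = 3 360 mm², y = 336 mm, Ī = 161 280 mm⁴.
Hole (subtracted): ⌀16, A = 201.1 mm², y = 12 mm, Ī = 3 217 mm⁴.
Centroid: ȳ = ΣA·y / ΣA = 177.7 mm.
Transfer each piece to the horizontal axis through the centroid using Ī + A·d² with d = y − 177.7:
  bottom flange: d = -165.7 mm → contributes +92 361 655 mm⁴
  web: d = -3.652 mm → contributes +18 032 009 mm⁴
  top flange: d = 158.3 mm → contributes +84 410 211 mm⁴
  hole: d = -165.7 mm → contributes −5 520 475 mm⁴
Total I = 189 283 400 mm⁴.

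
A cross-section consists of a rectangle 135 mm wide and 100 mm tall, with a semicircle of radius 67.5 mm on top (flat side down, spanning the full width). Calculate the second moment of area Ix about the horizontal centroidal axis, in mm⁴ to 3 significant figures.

Ix ≈ 4.25 × 10⁷ mm⁴

Break the section into simple shapes (no overlaps), measuring from the bottom-left corner of the bounding box.
Rectangular body: 135 × 100, A = 13 500 mm², y = 50 mm, Ī = 11 250 000 mm⁴.
Semicircular cap: semicircle r = 67.5, A = 7156.9 mm², y = 128.65 mm, Ī = 2 278 490 mm⁴.
Centroid: ȳ = ΣA·y / ΣA = 77.249 mm.
Transfer each piece to the horizontal centroidal axis using Ī + A·d² with d = y − 77.249:
  rectangular body: d = -27.249 mm → contributes +21 273 762 mm⁴
  semicircular cap: d = 51.399 mm → contributes +21 186 120 mm⁴
Total I = 42 459 883 mm⁴.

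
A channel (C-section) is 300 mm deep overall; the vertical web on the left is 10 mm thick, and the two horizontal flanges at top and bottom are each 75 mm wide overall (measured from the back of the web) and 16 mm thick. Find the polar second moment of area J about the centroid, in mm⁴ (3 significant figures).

Decompose the section into non-overlapping parts with the origin at the bottom-left of its bounding rectangle.
Web: 10 × 300, A = 3 000 mm², y = 150 mm, Ī = 22 500 000 mm⁴.
Top flange (beyond web): 65 × 16, A = 1 040 mm², y = 292 mm, Ī = 22 187 mm⁴.
Bottom flange (beyond web): 65 × 16, A = 1 040 mm², y = 8 mm, Ī = 22 187 mm⁴.
By symmetry the centroid is at mid-height, ȳ = 150 mm.
Transfer each piece to the centroidal x-axis using Ī + A·d² with d = y − 150:
  web: d = 0 mm → contributes +22 500 000 mm⁴
  top flange (beyond web): d = 142 mm → contributes +20 992 747 mm⁴
  bottom flange (beyond web): d = -142 mm → contributes +20 992 747 mm⁴
Total I = 64 485 493 mm⁴.
For the y-axis: x̄ = 20.354 mm.
Repeating about the centroidal y-axis gives I_y = 2 484 696 mm⁴.
Polar second moment: J = I_x + I_y = 66 970 189 mm⁴.

J ≈ 6.70 × 10⁷ mm⁴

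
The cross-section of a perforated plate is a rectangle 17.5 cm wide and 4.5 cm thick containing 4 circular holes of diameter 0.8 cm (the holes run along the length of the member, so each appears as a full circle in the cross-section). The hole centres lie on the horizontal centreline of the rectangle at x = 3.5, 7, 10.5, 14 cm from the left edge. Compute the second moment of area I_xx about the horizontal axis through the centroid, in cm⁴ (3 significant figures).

Decompose the section into non-overlapping parts with the origin at the bottom-left of its bounding rectangle.
Plate: 17.5 × 4.5, A = 78.75 cm², y = 2.25 cm, Ī = 132.89 cm⁴.
Hole 1 (subtracted): ⌀0.8, A = 0.50265 cm², y = 2.25 cm, Ī = 0.020106 cm⁴.
Hole 2 (subtracted): ⌀0.8, A = 0.50265 cm², y = 2.25 cm, Ī = 0.020106 cm⁴.
Hole 3 (subtracted): ⌀0.8, A = 0.50265 cm², y = 2.25 cm, Ī = 0.020106 cm⁴.
Hole 4 (subtracted): ⌀0.8, A = 0.50265 cm², y = 2.25 cm, Ī = 0.020106 cm⁴.
By symmetry the centroid is at mid-height, ȳ = 2.25 cm.
All pieces are centred on the horizontal axis through the centroid, so I = ΣĪ (holes subtracted) = 132.81 cm⁴.

I_xx ≈ 133 cm⁴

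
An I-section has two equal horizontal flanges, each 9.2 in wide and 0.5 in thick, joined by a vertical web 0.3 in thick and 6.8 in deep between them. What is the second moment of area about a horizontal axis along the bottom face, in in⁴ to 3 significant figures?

I_base ≈ 302 in⁴

Treat the section as a set of non-overlapping primitives; coordinates are from the bounding-box lower-left.
Bottom flange: 9.2 × 0.5, A = 4.6 in², y = 0.25 in, Ī = 0.095833 in⁴.
Web: 0.3 × 6.8, A = 2.04 in², y = 3.9 in, Ī = 7.8608 in⁴.
Top flange: 9.2 × 0.5, A = 4.6 in², y = 7.55 in, Ī = 0.095833 in⁴.
Transfer each piece to a horizontal axis along the bottom face using Ī + A·d² with d = y − 0:
  bottom flange: d = 0.25 in → contributes +0.38333 in⁴
  web: d = 3.9 in → contributes +38.889 in⁴
  top flange: d = 7.55 in → contributes +262.31 in⁴
Total I = 301.58 in⁴.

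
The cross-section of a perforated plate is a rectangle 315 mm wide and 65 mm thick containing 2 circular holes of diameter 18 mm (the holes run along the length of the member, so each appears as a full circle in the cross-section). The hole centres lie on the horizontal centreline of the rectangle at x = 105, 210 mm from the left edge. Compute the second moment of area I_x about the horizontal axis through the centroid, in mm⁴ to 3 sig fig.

Treat the section as a set of non-overlapping primitives; coordinates are from the bounding-box lower-left.
Plate: 315 × 65, A = 20 475 mm², y = 32.5 mm, Ī = 7 208 906 mm⁴.
Hole 1 (subtracted): ⌀18, A = 254.47 mm², y = 32.5 mm, Ī = 5 153 mm⁴.
Hole 2 (subtracted): ⌀18, A = 254.47 mm², y = 32.5 mm, Ī = 5 153 mm⁴.
By symmetry the centroid is at mid-height, ȳ = 32.5 mm.
All pieces are centred on the horizontal axis through the centroid, so I = ΣĪ (holes subtracted) = 7 198 600 mm⁴.

I_x ≈ 7.20 × 10⁶ mm⁴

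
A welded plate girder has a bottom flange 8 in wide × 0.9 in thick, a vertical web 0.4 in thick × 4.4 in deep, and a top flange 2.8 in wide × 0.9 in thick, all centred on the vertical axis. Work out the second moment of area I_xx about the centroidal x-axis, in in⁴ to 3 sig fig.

I_xx ≈ 58.4 in⁴

Break the section into simple shapes (no overlaps), measuring from the bottom-left corner of the bounding box.
Bottom plate: 8 × 0.9, A = 7.2 in², y = 0.45 in, Ī = 0.486 in⁴.
Web plate: 0.4 × 4.4, A = 1.76 in², y = 3.1 in, Ī = 2.8395 in⁴.
Top plate: 2.8 × 0.9, A = 2.52 in², y = 5.75 in, Ī = 0.1701 in⁴.
Centroid: ȳ = ΣA·y / ΣA = 2.0197 in.
Transfer each piece to the centroidal x-axis using Ī + A·d² with d = y − 2.0197:
  bottom plate: d = -1.5697 in → contributes +18.226 in⁴
  web plate: d = 1.0803 in → contributes +4.8935 in⁴
  top plate: d = 3.7303 in → contributes +35.237 in⁴
Total I = 58.356 in⁴.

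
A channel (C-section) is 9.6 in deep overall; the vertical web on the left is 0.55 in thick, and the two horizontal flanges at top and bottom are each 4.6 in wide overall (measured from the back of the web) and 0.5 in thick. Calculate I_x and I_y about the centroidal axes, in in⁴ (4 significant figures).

Decompose the section into non-overlapping parts with the origin at the bottom-left of its bounding rectangle.
Web: 0.55 × 9.6, A = 5.28 in², y = 4.8 in, Ī = 40.5504 in⁴.
Top flange (beyond web): 4.05 × 0.5, A = 2.025 in², y = 9.35 in, Ī = 0.0421875 in⁴.
Bottom flange (beyond web): 4.05 × 0.5, A = 2.025 in², y = 0.25 in, Ī = 0.0421875 in⁴.
By symmetry the centroid is at mid-height, ȳ = 4.8 in.
Transfer each piece to the centroidal x-axis using Ī + A·d² with d = y − 4.8:
  web: d = 0 in → contributes +40.5504 in⁴
  top flange (beyond web): d = 4.55 in → contributes +41.9648 in⁴
  bottom flange (beyond web): d = -4.55 in → contributes +41.9648 in⁴
Total I = 124.48 in⁴.
For the y-axis: x̄ = 1.27339 in.
Repeating about the centroidal y-axis gives I_y = 17.7934 in⁴.

I_x ≈ 124.5 in⁴, I_y ≈ 17.79 in⁴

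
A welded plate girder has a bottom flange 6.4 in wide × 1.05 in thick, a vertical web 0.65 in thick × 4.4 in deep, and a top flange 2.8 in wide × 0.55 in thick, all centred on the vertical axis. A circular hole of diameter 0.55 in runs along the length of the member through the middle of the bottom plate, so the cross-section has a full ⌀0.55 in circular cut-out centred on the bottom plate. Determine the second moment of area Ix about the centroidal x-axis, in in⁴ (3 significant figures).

Split into non-overlapping primitives; take the origin at the lower-left of the bounding box.
Bottom plate: 6.4 × 1.05, A = 6.72 in², y = 0.525 in, Ī = 0.6174 in⁴.
Web plate: 0.65 × 4.4, A = 2.86 in², y = 3.25 in, Ī = 4.6141 in⁴.
Top plate: 2.8 × 0.55, A = 1.54 in², y = 5.725 in, Ī = 0.038821 in⁴.
Hole (subtracted): ⌀0.55, A = 0.23758 in², y = 0.525 in, Ī = 0.0044918 in⁴.
Centroid: ȳ = ΣA·y / ΣA = 1.977 in.
Transfer each piece to the centroidal x-axis using Ī + A·d² with d = y − 1.977:
  bottom plate: d = -1.452 in → contributes +14.786 in⁴
  web plate: d = 1.273 in → contributes +9.2487 in⁴
  top plate: d = 3.748 in → contributes +21.672 in⁴
  hole: d = -1.452 in → contributes −0.5054 in⁴
Total I = 45.201 in⁴.

Ix ≈ 45.2 in⁴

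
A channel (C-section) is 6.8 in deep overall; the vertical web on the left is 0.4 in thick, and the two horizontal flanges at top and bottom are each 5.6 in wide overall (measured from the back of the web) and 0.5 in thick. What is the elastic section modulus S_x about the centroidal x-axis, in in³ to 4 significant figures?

Treat the section as a set of non-overlapping primitives; coordinates are from the bounding-box lower-left.
Web: 0.4 × 6.8, A = 2.72 in², y = 3.4 in, Ī = 10.4811 in⁴.
Top flange (beyond web): 5.2 × 0.5, A = 2.6 in², y = 6.55 in, Ī = 0.0541667 in⁴.
Bottom flange (beyond web): 5.2 × 0.5, A = 2.6 in², y = 0.25 in, Ī = 0.0541667 in⁴.
By symmetry the centroid is at mid-height, ȳ = 3.4 in.
Transfer each piece to the centroidal x-axis using Ī + A·d² with d = y − 3.4:
  web: d = 0 in → contributes +10.4811 in⁴
  top flange (beyond web): d = 3.15 in → contributes +25.8527 in⁴
  bottom flange (beyond web): d = -3.15 in → contributes +25.8527 in⁴
Total I = 62.1864 in⁴.
Extreme fibre distance c = 3.4 in; S = I/c = 18.2901 in³.

S_x ≈ 18.29 in³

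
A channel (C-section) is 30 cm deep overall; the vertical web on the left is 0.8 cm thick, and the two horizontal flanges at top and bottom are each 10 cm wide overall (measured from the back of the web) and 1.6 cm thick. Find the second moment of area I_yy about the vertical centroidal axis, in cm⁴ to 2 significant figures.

Decompose the section into non-overlapping parts with the origin at the bottom-left of its bounding rectangle.
Web: 0.8 × 30, A = 24 cm², x = 0.4 cm, Ī = 1.28 cm⁴.
Top flange (beyond web): 9.2 × 1.6, A = 14.72 cm², x = 5.4 cm, Ī = 103.8 cm⁴.
Bottom flange (beyond web): 9.2 × 1.6, A = 14.72 cm², x = 5.4 cm, Ī = 103.8 cm⁴.
Centroid: x̄ = ΣA·x / ΣA = 3.154 cm.
Transfer each piece to the vertical centroidal axis using Ī + A·d² with d = x − 3.154:
  web: d = -2.754 cm → contributes +183.4 cm⁴
  top flange (beyond web): d = 2.246 cm → contributes +178 cm⁴
  bottom flange (beyond web): d = 2.246 cm → contributes +178 cm⁴
Total I = 539.5 cm⁴.

I_yy ≈ 540 cm⁴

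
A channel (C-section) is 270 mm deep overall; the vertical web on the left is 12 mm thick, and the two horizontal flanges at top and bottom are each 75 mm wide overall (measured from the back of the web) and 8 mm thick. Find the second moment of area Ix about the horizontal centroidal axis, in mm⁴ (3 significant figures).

Ix ≈ 3.70 × 10⁷ mm⁴

Treat the section as a set of non-overlapping primitives; coordinates are from the bounding-box lower-left.
Web: 12 × 270, A = 3 240 mm², y = 135 mm, Ī = 19 683 000 mm⁴.
Top flange (beyond web): 63 × 8, A = 504 mm², y = 266 mm, Ī = 2 688 mm⁴.
Bottom flange (beyond web): 63 × 8, A = 504 mm², y = 4 mm, Ī = 2 688 mm⁴.
By symmetry the centroid is at mid-height, ȳ = 135 mm.
Transfer each piece to the horizontal centroidal axis using Ī + A·d² with d = y − 135:
  web: d = 0 mm → contributes +19 683 000 mm⁴
  top flange (beyond web): d = 131 mm → contributes +8 651 832 mm⁴
  bottom flange (beyond web): d = -131 mm → contributes +8 651 832 mm⁴
Total I = 36 986 664 mm⁴.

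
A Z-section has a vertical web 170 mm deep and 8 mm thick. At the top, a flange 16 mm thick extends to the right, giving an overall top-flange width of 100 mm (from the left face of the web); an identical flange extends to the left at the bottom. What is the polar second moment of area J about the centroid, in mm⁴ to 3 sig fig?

Split into non-overlapping primitives; take the origin at the lower-left of the bounding box.
Web: 8 × 170, A = 1 360 mm², y = 85 mm, Ī = 3 275 333 mm⁴.
Top flange (beyond web): 92 × 16, A = 1 472 mm², y = 162 mm, Ī = 31 403 mm⁴.
Bottom flange (beyond web): 92 × 16, A = 1 472 mm², y = 8 mm, Ī = 31 403 mm⁴.
Centroid: ȳ = ΣA·y / ΣA = 85 mm.
Transfer each piece to the centroidal x-axis using Ī + A·d² with d = y − 85:
  web: d = 0 mm → contributes +3 275 333 mm⁴
  top flange (beyond web): d = 77 mm → contributes +8 758 891 mm⁴
  bottom flange (beyond web): d = -77 mm → contributes +8 758 891 mm⁴
Total I = 20 793 115 mm⁴.
For the y-axis: x̄ = 96 mm.
Repeating about the centroidal y-axis gives I_y = 9 443 755 mm⁴.
Polar second moment: J = I_x + I_y = 30 236 869 mm⁴.

J ≈ 3.02 × 10⁷ mm⁴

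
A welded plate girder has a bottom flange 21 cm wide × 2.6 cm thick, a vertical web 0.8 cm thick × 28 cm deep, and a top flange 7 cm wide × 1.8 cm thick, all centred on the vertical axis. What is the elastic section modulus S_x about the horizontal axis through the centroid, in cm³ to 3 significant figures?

S_x ≈ 538 cm³

Break the section into simple shapes (no overlaps), measuring from the bottom-left corner of the bounding box.
Bottom plate: 21 × 2.6, A = 54.6 cm², y = 1.3 cm, Ī = 30.758 cm⁴.
Web plate: 0.8 × 28, A = 22.4 cm², y = 16.6 cm, Ī = 1463.5 cm⁴.
Top plate: 7 × 1.8, A = 12.6 cm², y = 31.5 cm, Ī = 3.402 cm⁴.
Centroid: ȳ = ΣA·y / ΣA = 9.3719 cm.
Transfer each piece to the horizontal axis through the centroid using Ī + A·d² with d = y − 9.3719:
  bottom plate: d = -8.0719 cm → contributes +3588.2 cm⁴
  web plate: d = 7.2281 cm → contributes +2633.8 cm⁴
  top plate: d = 22.128 cm → contributes +6 173 cm⁴
Total I = 12 395 cm⁴.
Extreme fibre distance c = 23.028 cm; S = I/c = 538.26 cm³.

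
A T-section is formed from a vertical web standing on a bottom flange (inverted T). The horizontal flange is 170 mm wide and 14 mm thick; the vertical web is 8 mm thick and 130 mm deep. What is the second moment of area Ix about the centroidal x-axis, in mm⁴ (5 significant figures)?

Ix ≈ 5.2554 × 10⁶ mm⁴

Decompose the section into non-overlapping parts with the origin at the bottom-left of its bounding rectangle.
Flange: 170 × 14, A = 2 380 mm², y = 7 mm, Ī = 38873.33 mm⁴.
Web: 8 × 130, A = 1 040 mm², y = 79 mm, Ī = 1 464 667 mm⁴.
Centroid: ȳ = ΣA·y / ΣA = 28.89474 mm.
Transfer each piece to the centroidal x-axis using Ī + A·d² with d = y − 28.89474:
  flange: d = -21.89474 mm → contributes +1 179 797 mm⁴
  web: d = 50.10526 mm → contributes +4 075 626 mm⁴
Total I = 5 255 422 mm⁴.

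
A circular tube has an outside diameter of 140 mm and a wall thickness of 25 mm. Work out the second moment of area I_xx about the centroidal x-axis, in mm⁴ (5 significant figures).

Split into non-overlapping primitives; take the origin at the lower-left of the bounding box.
Outer circle: ⌀140, A = 15393.8 mm², y = 70 mm, Ī = 18 857 410 mm⁴.
Bore (subtracted): ⌀90, A = 6361.725 mm², y = 70 mm, Ī = 3 220 623 mm⁴.
By symmetry the centroid is at mid-height, ȳ = 70 mm.
All pieces are centred on the centroidal x-axis, so I = ΣĪ (holes subtracted) = 15 636 787 mm⁴.

I_xx ≈ 1.5637 × 10⁷ mm⁴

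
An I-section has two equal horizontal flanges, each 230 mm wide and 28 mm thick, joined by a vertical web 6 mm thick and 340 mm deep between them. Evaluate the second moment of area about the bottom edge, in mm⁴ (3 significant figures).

Decompose the section into non-overlapping parts with the origin at the bottom-left of its bounding rectangle.
Bottom flange: 230 × 28, A = 6 440 mm², y = 14 mm, Ī = 420 747 mm⁴.
Web: 6 × 340, A = 2 040 mm², y = 198 mm, Ī = 19 652 000 mm⁴.
Top flange: 230 × 28, A = 6 440 mm², y = 382 mm, Ī = 420 747 mm⁴.
Transfer each piece to the bottom edge using Ī + A·d² with d = y − 0:
  bottom flange: d = 14 mm → contributes +1 682 987 mm⁴
  web: d = 198 mm → contributes +99 628 160 mm⁴
  top flange: d = 382 mm → contributes +940 171 307 mm⁴
Total I = 1 041 482 453 mm⁴.

I_base ≈ 1.04 × 10⁹ mm⁴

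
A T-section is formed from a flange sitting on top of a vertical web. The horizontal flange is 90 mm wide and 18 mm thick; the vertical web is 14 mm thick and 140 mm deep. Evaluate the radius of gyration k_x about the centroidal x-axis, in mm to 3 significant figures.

Split into non-overlapping primitives; take the origin at the lower-left of the bounding box.
Flange: 90 × 18, A = 1 620 mm², y = 149 mm, Ī = 43 740 mm⁴.
Web: 14 × 140, A = 1 960 mm², y = 70 mm, Ī = 3 201 333 mm⁴.
Centroid: ȳ = ΣA·y / ΣA = 105.75 mm.
Transfer each piece to the centroidal x-axis using Ī + A·d² with d = y − 105.75:
  flange: d = 43.251 mm → contributes +3 074 247 mm⁴
  web: d = -35.749 mm → contributes +5 706 140 mm⁴
Total I = 8 780 387 mm⁴.
Radius of gyration: k = √(I/A) = √(8 780 387 / 3 580) = 49.524 mm.

k_x ≈ 49.5 mm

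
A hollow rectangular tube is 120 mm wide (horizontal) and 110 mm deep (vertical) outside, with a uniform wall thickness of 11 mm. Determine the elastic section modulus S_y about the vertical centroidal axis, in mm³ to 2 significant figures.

S_y ≈ 1.5 × 10⁵ mm³

Treat the section as a set of non-overlapping primitives; coordinates are from the bounding-box lower-left.
Outer rectangle: 120 × 110, A = 13 200 mm², x = 60 mm, Ī = 15 840 000 mm⁴.
Inner void (subtracted): 98 × 88, A = 8 624 mm², x = 60 mm, Ī = 6 902 075 mm⁴.
By symmetry the centroid is at mid-width, x̄ = 60 mm.
All pieces are centred on the vertical centroidal axis, so I = ΣĪ (holes subtracted) = 8 937 925 mm⁴.
Extreme fibre distance c = 60 mm; S = I/c = 148 965 mm³.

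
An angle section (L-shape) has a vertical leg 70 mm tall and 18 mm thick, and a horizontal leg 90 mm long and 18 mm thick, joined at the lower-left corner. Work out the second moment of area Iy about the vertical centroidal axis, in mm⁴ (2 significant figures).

Iy ≈ 1.9 × 10⁶ mm⁴

Treat the section as a set of non-overlapping primitives; coordinates are from the bounding-box lower-left.
Vertical leg: 18 × 70, A = 1 260 mm², x = 9 mm, Ī = 34 020 mm⁴.
Horizontal leg (remainder): 72 × 18, A = 1 296 mm², x = 54 mm, Ī = 559 872 mm⁴.
Centroid: x̄ = ΣA·x / ΣA = 31.82 mm.
Transfer each piece to the vertical centroidal axis using Ī + A·d² with d = x − 31.82:
  vertical leg: d = -22.82 mm → contributes +689 990 mm⁴
  horizontal leg (remainder): d = 22.18 mm → contributes +1 197 620 mm⁴
Total I = 1 887 610 mm⁴.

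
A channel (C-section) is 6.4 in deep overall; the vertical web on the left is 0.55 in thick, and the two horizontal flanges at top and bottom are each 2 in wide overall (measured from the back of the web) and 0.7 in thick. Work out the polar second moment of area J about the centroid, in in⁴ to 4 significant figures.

Break the section into simple shapes (no overlaps), measuring from the bottom-left corner of the bounding box.
Web: 0.55 × 6.4, A = 3.52 in², y = 3.2 in, Ī = 12.0149 in⁴.
Top flange (beyond web): 1.45 × 0.7, A = 1.015 in², y = 6.05 in, Ī = 0.0414458 in⁴.
Bottom flange (beyond web): 1.45 × 0.7, A = 1.015 in², y = 0.35 in, Ī = 0.0414458 in⁴.
By symmetry the centroid is at mid-height, ȳ = 3.2 in.
Transfer each piece to the centroidal x-axis using Ī + A·d² with d = y − 3.2:
  web: d = 0 in → contributes +12.0149 in⁴
  top flange (beyond web): d = 2.85 in → contributes +8.28578 in⁴
  bottom flange (beyond web): d = -2.85 in → contributes +8.28578 in⁴
Total I = 28.5865 in⁴.
For the y-axis: x̄ = 0.640766 in.
Repeating about the centroidal y-axis gives I_y = 1.7319 in⁴.
Polar second moment: J = I_x + I_y = 30.3184 in⁴.

J ≈ 30.32 in⁴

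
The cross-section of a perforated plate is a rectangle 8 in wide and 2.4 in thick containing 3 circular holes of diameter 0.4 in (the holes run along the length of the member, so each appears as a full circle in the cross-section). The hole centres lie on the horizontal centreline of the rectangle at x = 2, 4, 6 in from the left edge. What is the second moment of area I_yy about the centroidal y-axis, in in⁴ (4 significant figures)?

Break the section into simple shapes (no overlaps), measuring from the bottom-left corner of the bounding box.
Plate: 8 × 2.4, A = 19.2 in², x = 4 in, Ī = 102.4 in⁴.
Hole 1 (subtracted): ⌀0.4, A = 0.125664 in², x = 2 in, Ī = 0.00125664 in⁴.
Hole 2 (subtracted): ⌀0.4, A = 0.125664 in², x = 4 in, Ī = 0.00125664 in⁴.
Hole 3 (subtracted): ⌀0.4, A = 0.125664 in², x = 6 in, Ī = 0.00125664 in⁴.
By symmetry the centroid is at mid-width, x̄ = 4 in.
Transfer each piece to the centroidal y-axis using Ī + A·d² with d = x − 4:
  plate: d = 0 in → contributes +102.4 in⁴
  hole 1: d = -2 in → contributes −0.503911 in⁴
  hole 2: d = 0 in → contributes −0.00125664 in⁴
  hole 3: d = 2 in → contributes −0.503911 in⁴
Total I = 101.391 in⁴.

I_yy ≈ 101.4 in⁴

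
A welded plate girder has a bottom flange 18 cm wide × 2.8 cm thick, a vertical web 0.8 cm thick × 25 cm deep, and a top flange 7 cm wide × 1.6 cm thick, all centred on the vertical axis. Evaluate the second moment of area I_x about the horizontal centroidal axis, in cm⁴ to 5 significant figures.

I_x ≈ 9067.2 cm⁴

Treat the section as a set of non-overlapping primitives; coordinates are from the bounding-box lower-left.
Bottom plate: 18 × 2.8, A = 50.4 cm², y = 1.4 cm, Ī = 32.928 cm⁴.
Web plate: 0.8 × 25, A = 20 cm², y = 15.3 cm, Ī = 1041.667 cm⁴.
Top plate: 7 × 1.6, A = 11.2 cm², y = 28.6 cm, Ī = 2.389333 cm⁴.
Centroid: ȳ = ΣA·y / ΣA = 8.540196 cm.
Transfer each piece to the horizontal centroidal axis using Ī + A·d² with d = y − 8.540196:
  bottom plate: d = -7.140196 cm → contributes +2602.441 cm⁴
  web plate: d = 6.759804 cm → contributes +1955.566 cm⁴
  top plate: d = 20.0598 cm → contributes +4509.222 cm⁴
Total I = 9067.228 cm⁴.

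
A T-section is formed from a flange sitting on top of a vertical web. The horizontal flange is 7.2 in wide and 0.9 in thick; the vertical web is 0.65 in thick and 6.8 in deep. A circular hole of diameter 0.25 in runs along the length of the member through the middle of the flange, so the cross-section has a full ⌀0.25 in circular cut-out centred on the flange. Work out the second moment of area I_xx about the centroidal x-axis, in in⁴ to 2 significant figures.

Decompose the section into non-overlapping parts with the origin at the bottom-left of its bounding rectangle.
Flange: 7.2 × 0.9, A = 6.48 in², y = 7.25 in, Ī = 0.4374 in⁴.
Web: 0.65 × 6.8, A = 4.42 in², y = 3.4 in, Ī = 17.03 in⁴.
Hole (subtracted): ⌀0.25, A = 0.04909 in², y = 7.25 in, Ī = 0.0001917 in⁴.
Centroid: ȳ = ΣA·y / ΣA = 5.682 in.
Transfer each piece to the centroidal x-axis using Ī + A·d² with d = y − 5.682:
  flange: d = 1.568 in → contributes +16.37 in⁴
  web: d = -2.282 in → contributes +40.04 in⁴
  hole: d = 1.568 in → contributes −0.1209 in⁴
Total I = 56.3 in⁴.

I_xx ≈ 56 in⁴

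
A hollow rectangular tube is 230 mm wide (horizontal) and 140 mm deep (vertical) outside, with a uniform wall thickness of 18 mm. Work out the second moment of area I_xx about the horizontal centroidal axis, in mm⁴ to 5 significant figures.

Treat the section as a set of non-overlapping primitives; coordinates are from the bounding-box lower-left.
Outer rectangle: 230 × 140, A = 32 200 mm², y = 70 mm, Ī = 52 593 333 mm⁴.
Inner void (subtracted): 194 × 104, A = 20 176 mm², y = 70 mm, Ī = 18 185 301 mm⁴.
By symmetry the centroid is at mid-height, ȳ = 70 mm.
All pieces are centred on the horizontal centroidal axis, so I = ΣĪ (holes subtracted) = 34 408 032 mm⁴.

I_xx ≈ 3.4408 × 10⁷ mm⁴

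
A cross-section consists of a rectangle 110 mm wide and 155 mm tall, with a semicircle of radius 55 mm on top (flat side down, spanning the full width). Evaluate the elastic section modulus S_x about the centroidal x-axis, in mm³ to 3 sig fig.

Treat the section as a set of non-overlapping primitives; coordinates are from the bounding-box lower-left.
Rectangular body: 110 × 155, A = 17 050 mm², y = 77.5 mm, Ī = 34 135 521 mm⁴.
Semicircular cap: semicircle r = 55, A = 4751.7 mm², y = 178.34 mm, Ī = 1 004 345 mm⁴.
Centroid: ȳ = ΣA·y / ΣA = 99.479 mm.
Transfer each piece to the centroidal x-axis using Ī + A·d² with d = y − 99.479:
  rectangular body: d = -21.979 mm → contributes +42 371 684 mm⁴
  semicircular cap: d = 78.864 mm → contributes +30 557 516 mm⁴
Total I = 72 929 200 mm⁴.
Extreme fibre distance c = 110.52 mm; S = I/c = 659 865 mm³.

S_x ≈ 6.60 × 10⁵ mm³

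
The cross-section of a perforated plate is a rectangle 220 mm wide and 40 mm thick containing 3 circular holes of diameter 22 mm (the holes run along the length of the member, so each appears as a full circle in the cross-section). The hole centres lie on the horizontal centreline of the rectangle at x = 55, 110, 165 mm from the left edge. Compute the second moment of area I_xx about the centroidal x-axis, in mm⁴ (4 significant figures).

I_xx ≈ 1.139 × 10⁶ mm⁴

Break the section into simple shapes (no overlaps), measuring from the bottom-left corner of the bounding box.
Plate: 220 × 40, A = 8 800 mm², y = 20 mm, Ī = 1 173 333 mm⁴.
Hole 1 (subtracted): ⌀22, A = 380.133 mm², y = 20 mm, Ī = 11 499 mm⁴.
Hole 2 (subtracted): ⌀22, A = 380.133 mm², y = 20 mm, Ī = 11 499 mm⁴.
Hole 3 (subtracted): ⌀22, A = 380.133 mm², y = 20 mm, Ī = 11 499 mm⁴.
By symmetry the centroid is at mid-height, ȳ = 20 mm.
All pieces are centred on the centroidal x-axis, so I = ΣĪ (holes subtracted) = 1 138 836 mm⁴.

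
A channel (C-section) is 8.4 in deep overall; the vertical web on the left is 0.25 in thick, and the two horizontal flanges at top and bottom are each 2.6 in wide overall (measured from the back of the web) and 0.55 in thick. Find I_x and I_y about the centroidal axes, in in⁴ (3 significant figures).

I_x ≈ 52.2 in⁴, I_y ≈ 3.16 in⁴

Split into non-overlapping primitives; take the origin at the lower-left of the bounding box.
Web: 0.25 × 8.4, A = 2.1 in², y = 4.2 in, Ī = 12.348 in⁴.
Top flange (beyond web): 2.35 × 0.55, A = 1.2925 in², y = 8.125 in, Ī = 0.032582 in⁴.
Bottom flange (beyond web): 2.35 × 0.55, A = 1.2925 in², y = 0.275 in, Ī = 0.032582 in⁴.
By symmetry the centroid is at mid-height, ȳ = 4.2 in.
Transfer each piece to the centroidal x-axis using Ī + A·d² with d = y − 4.2:
  web: d = 0 in → contributes +12.348 in⁴
  top flange (beyond web): d = 3.925 in → contributes +19.944 in⁴
  bottom flange (beyond web): d = -3.925 in → contributes +19.944 in⁴
Total I = 52.237 in⁴.
For the y-axis: x̄ = 0.84229 in.
Repeating about the centroidal y-axis gives I_y = 3.1588 in⁴.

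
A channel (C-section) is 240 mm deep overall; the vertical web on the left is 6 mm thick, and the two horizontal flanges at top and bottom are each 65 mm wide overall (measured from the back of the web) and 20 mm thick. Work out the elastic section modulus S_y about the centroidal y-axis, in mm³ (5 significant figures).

S_y ≈ 3.9065 × 10⁴ mm³

Treat the section as a set of non-overlapping primitives; coordinates are from the bounding-box lower-left.
Web: 6 × 240, A = 1 440 mm², x = 3 mm, Ī = 4 320 mm⁴.
Top flange (beyond web): 59 × 20, A = 1 180 mm², x = 35.5 mm, Ī = 342298.3 mm⁴.
Bottom flange (beyond web): 59 × 20, A = 1 180 mm², x = 35.5 mm, Ī = 342298.3 mm⁴.
Centroid: x̄ = ΣA·x / ΣA = 23.18421 mm.
Transfer each piece to the centroidal y-axis using Ī + A·d² with d = x − 23.18421:
  web: d = -20.18421 mm → contributes +590979.4 mm⁴
  top flange (beyond web): d = 12.31579 mm → contributes +521279.2 mm⁴
  bottom flange (beyond web): d = 12.31579 mm → contributes +521279.2 mm⁴
Total I = 1 633 538 mm⁴.
Extreme fibre distance c = 41.81579 mm; S = I/c = 39065.09 mm³.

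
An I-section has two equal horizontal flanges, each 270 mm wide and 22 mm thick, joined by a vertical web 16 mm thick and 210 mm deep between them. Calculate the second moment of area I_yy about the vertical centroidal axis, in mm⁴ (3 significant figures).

I_yy ≈ 7.22 × 10⁷ mm⁴

Decompose the section into non-overlapping parts with the origin at the bottom-left of its bounding rectangle.
Bottom flange: 270 × 22, A = 5 940 mm², x = 135 mm, Ī = 36 085 500 mm⁴.
Web: 16 × 210, A = 3 360 mm², x = 135 mm, Ī = 71 680 mm⁴.
Top flange: 270 × 22, A = 5 940 mm², x = 135 mm, Ī = 36 085 500 mm⁴.
By symmetry the centroid is at mid-width, x̄ = 135 mm.
All pieces are centred on the vertical centroidal axis, so I = ΣĪ = 72 242 680 mm⁴.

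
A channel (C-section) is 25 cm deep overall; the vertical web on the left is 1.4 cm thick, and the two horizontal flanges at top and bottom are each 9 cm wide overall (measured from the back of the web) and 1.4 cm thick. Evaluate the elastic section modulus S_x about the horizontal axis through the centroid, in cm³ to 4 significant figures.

S_x ≈ 383.2 cm³

Split into non-overlapping primitives; take the origin at the lower-left of the bounding box.
Web: 1.4 × 25, A = 35 cm², y = 12.5 cm, Ī = 1822.92 cm⁴.
Top flange (beyond web): 7.6 × 1.4, A = 10.64 cm², y = 24.3 cm, Ī = 1.73787 cm⁴.
Bottom flange (beyond web): 7.6 × 1.4, A = 10.64 cm², y = 0.7 cm, Ī = 1.73787 cm⁴.
By symmetry the centroid is at mid-height, ȳ = 12.5 cm.
Transfer each piece to the horizontal axis through the centroid using Ī + A·d² with d = y − 12.5:
  web: d = 0 cm → contributes +1822.92 cm⁴
  top flange (beyond web): d = 11.8 cm → contributes +1483.25 cm⁴
  bottom flange (beyond web): d = -11.8 cm → contributes +1483.25 cm⁴
Total I = 4789.42 cm⁴.
Extreme fibre distance c = 12.5 cm; S = I/c = 383.154 cm³.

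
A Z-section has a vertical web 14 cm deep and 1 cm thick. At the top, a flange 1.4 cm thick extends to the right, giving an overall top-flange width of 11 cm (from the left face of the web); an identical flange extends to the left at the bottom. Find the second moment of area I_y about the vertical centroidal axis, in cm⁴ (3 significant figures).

Decompose the section into non-overlapping parts with the origin at the bottom-left of its bounding rectangle.
Web: 1 × 14, A = 14 cm², x = 10.5 cm, Ī = 1.1667 cm⁴.
Top flange (beyond web): 10 × 1.4, A = 14 cm², x = 16 cm, Ī = 116.67 cm⁴.
Bottom flange (beyond web): 10 × 1.4, A = 14 cm², x = 5 cm, Ī = 116.67 cm⁴.
Centroid: x̄ = ΣA·x / ΣA = 10.5 cm.
Transfer each piece to the vertical centroidal axis using Ī + A·d² with d = x − 10.5:
  web: d = 0 cm → contributes +1.1667 cm⁴
  top flange (beyond web): d = 5.5 cm → contributes +540.17 cm⁴
  bottom flange (beyond web): d = -5.5 cm → contributes +540.17 cm⁴
Total I = 1081.5 cm⁴.

I_y ≈ 1080 cm⁴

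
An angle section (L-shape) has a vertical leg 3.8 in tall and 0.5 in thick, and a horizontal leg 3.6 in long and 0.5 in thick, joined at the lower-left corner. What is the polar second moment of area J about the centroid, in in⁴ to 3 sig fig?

Treat the section as a set of non-overlapping primitives; coordinates are from the bounding-box lower-left.
Vertical leg: 0.5 × 3.8, A = 1.9 in², y = 1.9 in, Ī = 2.2863 in⁴.
Horizontal leg (remainder): 3.1 × 0.5, A = 1.55 in², y = 0.25 in, Ī = 0.032292 in⁴.
Centroid: ȳ = ΣA·y / ΣA = 1.1587 in.
Transfer each piece to the centroidal x-axis using Ī + A·d² with d = y − 1.1587:
  vertical leg: d = 0.7413 in → contributes +3.3304 in⁴
  horizontal leg (remainder): d = -0.9087 in → contributes +1.3122 in⁴
Total I = 4.6426 in⁴.
For the y-axis: x̄ = 1.0587 in.
Repeating about the centroidal y-axis gives I_y = 4.0466 in⁴.
Polar second moment: J = I_x + I_y = 8.6892 in⁴.

J ≈ 8.69 in⁴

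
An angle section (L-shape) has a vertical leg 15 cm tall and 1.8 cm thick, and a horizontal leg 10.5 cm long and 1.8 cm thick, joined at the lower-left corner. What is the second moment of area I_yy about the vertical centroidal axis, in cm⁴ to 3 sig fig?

Treat the section as a set of non-overlapping primitives; coordinates are from the bounding-box lower-left.
Vertical leg: 1.8 × 15, A = 27 cm², x = 0.9 cm, Ī = 7.29 cm⁴.
Horizontal leg (remainder): 8.7 × 1.8, A = 15.66 cm², x = 6.15 cm, Ī = 98.775 cm⁴.
Centroid: x̄ = ΣA·x / ΣA = 2.8272 cm.
Transfer each piece to the vertical centroidal axis using Ī + A·d² with d = x − 2.8272:
  vertical leg: d = -1.9272 cm → contributes +107.57 cm⁴
  horizontal leg (remainder): d = 3.3228 cm → contributes +271.68 cm⁴
Total I = 379.25 cm⁴.

I_yy ≈ 379 cm⁴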